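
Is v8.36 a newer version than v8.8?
Yes. Version numbers are compared segment by segment as integers, not as decimals: minor version 36 > 8, so v8.36 > v8.8 (even though the decimal 8.36 < 8.8).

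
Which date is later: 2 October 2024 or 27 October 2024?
27 October 2024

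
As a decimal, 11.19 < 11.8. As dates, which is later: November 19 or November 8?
November 19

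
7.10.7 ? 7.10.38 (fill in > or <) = <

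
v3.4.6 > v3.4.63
False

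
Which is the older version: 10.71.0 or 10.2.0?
10.2.0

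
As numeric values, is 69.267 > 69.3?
False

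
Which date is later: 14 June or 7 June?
14 June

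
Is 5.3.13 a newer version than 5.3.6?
Yes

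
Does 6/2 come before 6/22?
Yes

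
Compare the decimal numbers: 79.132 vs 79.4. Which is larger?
79.4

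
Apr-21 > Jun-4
False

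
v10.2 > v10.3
False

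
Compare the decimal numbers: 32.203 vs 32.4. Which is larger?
32.4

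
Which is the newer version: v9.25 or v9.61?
v9.61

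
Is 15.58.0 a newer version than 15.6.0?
Yes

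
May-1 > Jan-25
True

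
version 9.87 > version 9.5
True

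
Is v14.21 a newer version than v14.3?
Yes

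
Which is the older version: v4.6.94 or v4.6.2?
v4.6.2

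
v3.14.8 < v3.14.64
True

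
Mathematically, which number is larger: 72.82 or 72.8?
72.82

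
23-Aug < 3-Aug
False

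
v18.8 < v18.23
True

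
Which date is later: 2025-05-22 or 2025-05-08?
2025-05-22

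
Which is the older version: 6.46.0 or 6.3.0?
6.3.0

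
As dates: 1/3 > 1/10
False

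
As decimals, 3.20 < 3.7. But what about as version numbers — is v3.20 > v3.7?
True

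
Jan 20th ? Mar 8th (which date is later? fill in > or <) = <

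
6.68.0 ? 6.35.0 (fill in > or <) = >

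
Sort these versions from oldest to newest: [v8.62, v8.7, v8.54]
[v8.7, v8.54, v8.62]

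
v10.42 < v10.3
False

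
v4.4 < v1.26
False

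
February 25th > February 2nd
True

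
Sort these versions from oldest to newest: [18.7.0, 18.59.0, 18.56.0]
[18.7.0, 18.56.0, 18.59.0]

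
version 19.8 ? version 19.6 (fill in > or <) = >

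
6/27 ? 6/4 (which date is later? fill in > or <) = >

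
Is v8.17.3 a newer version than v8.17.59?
No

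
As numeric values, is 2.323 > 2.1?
True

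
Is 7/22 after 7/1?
Yes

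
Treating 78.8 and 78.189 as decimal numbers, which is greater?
78.8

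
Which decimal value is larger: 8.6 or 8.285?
8.6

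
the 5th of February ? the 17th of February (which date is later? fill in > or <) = <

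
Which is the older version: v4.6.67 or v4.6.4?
v4.6.4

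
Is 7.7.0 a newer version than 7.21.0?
No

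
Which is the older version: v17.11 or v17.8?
v17.8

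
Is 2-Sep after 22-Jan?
Yes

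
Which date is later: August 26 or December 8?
December 8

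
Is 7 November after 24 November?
No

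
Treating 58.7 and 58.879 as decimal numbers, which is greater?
58.879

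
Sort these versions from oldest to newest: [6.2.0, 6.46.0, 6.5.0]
[6.2.0, 6.5.0, 6.46.0]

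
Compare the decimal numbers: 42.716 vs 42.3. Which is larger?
42.716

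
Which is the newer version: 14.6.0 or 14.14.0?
14.14.0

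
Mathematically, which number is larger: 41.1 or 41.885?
41.885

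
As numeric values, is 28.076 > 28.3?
False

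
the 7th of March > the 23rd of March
False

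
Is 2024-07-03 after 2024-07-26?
No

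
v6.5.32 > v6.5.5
True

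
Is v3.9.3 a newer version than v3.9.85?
No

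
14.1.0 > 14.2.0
False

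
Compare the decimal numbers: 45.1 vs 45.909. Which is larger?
45.909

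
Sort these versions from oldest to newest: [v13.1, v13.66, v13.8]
[v13.1, v13.8, v13.66]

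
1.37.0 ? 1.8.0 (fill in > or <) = >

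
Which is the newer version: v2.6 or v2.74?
v2.74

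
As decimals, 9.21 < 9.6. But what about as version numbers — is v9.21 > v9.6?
True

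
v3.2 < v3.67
True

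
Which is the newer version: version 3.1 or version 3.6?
version 3.6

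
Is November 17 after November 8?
Yes. Day 17 comes after day 8 in November — this is a date comparison, not a decimal one (the decimal 11.17 would be smaller than 11.8).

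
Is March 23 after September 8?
No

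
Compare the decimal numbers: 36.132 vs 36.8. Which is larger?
36.8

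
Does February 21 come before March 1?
Yes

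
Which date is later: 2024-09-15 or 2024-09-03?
2024-09-15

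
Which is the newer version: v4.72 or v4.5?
v4.72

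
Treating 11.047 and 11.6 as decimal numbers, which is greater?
11.6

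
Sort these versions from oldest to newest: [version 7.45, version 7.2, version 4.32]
[version 4.32, version 7.2, version 7.45]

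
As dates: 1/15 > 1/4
True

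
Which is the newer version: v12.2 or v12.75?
v12.75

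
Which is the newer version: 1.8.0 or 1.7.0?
1.8.0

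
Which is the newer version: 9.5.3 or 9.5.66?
9.5.66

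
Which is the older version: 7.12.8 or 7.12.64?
7.12.8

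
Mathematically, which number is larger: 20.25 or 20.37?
20.37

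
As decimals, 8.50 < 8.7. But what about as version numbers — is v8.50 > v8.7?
True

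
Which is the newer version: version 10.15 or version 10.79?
version 10.79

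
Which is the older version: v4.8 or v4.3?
v4.3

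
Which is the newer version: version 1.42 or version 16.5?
version 16.5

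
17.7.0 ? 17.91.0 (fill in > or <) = <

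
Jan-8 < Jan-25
True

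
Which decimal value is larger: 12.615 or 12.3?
12.615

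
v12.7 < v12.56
True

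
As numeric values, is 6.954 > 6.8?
True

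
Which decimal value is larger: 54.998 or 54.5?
54.998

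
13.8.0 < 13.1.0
False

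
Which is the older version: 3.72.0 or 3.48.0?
3.48.0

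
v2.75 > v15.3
False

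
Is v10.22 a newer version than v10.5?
Yes. Version numbers are compared segment by segment as integers, not as decimals: minor version 22 > 5, so v10.22 > v10.5 (even though the decimal 10.22 < 10.5).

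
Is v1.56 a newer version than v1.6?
Yes. Version numbers are compared segment by segment as integers, not as decimals: minor version 56 > 6, so v1.56 > v1.6 (even though the decimal 1.56 < 1.6).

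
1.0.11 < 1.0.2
False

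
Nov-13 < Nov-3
False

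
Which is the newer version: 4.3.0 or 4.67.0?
4.67.0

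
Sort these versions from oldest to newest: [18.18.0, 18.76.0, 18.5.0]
[18.5.0, 18.18.0, 18.76.0]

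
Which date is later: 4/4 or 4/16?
4/16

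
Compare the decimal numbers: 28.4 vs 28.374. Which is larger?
28.4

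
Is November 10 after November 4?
Yes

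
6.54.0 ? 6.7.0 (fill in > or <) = >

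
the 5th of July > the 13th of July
False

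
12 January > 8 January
True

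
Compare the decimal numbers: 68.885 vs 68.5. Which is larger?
68.885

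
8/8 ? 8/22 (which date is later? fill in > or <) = <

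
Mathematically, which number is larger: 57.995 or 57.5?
57.995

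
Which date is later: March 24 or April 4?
April 4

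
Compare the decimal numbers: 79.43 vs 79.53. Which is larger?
79.53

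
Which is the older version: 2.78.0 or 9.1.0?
2.78.0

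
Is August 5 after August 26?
No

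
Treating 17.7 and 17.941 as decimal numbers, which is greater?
17.941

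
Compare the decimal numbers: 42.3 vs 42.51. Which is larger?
42.51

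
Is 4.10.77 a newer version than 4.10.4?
Yes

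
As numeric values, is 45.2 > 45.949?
False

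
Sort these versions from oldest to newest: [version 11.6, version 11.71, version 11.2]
[version 11.2, version 11.6, version 11.71]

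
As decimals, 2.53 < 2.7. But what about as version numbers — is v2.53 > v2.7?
True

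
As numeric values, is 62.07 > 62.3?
False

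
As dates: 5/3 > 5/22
False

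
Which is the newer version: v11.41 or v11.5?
v11.41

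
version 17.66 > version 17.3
True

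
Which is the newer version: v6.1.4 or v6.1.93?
v6.1.93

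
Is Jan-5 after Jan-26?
No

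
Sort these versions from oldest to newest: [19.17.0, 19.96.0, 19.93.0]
[19.17.0, 19.93.0, 19.96.0]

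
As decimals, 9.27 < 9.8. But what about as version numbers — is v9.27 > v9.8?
True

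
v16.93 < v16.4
False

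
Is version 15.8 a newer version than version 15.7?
Yes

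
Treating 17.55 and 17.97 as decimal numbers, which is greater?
17.97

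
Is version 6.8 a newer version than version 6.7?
Yes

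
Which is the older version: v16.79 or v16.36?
v16.36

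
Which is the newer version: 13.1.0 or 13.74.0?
13.74.0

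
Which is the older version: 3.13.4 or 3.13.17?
3.13.4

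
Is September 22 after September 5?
Yes. Day 22 comes after day 5 in September — this is a date comparison, not a decimal one (the decimal 9.22 would be smaller than 9.5).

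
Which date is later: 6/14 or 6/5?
6/14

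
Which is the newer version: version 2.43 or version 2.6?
version 2.43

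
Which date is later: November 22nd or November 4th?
November 22nd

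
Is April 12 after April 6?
Yes. Day 12 comes after day 6 in April — this is a date comparison, not a decimal one (the decimal 4.12 would be smaller than 4.6).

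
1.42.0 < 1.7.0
False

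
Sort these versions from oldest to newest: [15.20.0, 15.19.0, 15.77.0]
[15.19.0, 15.20.0, 15.77.0]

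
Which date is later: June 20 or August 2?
August 2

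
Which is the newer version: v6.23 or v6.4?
v6.23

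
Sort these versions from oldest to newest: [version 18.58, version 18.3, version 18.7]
[version 18.3, version 18.7, version 18.58]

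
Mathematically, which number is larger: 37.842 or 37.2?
37.842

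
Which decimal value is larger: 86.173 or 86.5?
86.5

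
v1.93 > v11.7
False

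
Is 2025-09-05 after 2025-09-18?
No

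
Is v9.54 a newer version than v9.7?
Yes. Version numbers are compared segment by segment as integers, not as decimals: minor version 54 > 7, so v9.54 > v9.7 (even though the decimal 9.54 < 9.7).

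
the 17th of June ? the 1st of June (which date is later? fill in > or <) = >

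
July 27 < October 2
True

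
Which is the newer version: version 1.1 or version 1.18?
version 1.18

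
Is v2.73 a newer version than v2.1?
Yes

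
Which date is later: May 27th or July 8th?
July 8th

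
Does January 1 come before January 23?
Yes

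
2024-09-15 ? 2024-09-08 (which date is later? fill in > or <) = >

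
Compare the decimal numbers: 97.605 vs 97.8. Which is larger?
97.8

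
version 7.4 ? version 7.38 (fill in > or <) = <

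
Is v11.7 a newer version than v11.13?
No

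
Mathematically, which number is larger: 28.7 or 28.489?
28.7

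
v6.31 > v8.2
False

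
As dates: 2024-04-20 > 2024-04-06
True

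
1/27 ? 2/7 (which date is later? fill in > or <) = <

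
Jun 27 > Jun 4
True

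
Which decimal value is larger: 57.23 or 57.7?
57.7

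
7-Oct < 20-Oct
True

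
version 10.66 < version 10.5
False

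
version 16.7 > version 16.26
False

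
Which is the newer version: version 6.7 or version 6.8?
version 6.8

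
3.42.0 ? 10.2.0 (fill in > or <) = <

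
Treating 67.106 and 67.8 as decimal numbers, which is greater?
67.8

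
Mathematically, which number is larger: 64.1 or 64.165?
64.165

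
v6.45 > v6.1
True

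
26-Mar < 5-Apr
True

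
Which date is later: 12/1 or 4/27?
12/1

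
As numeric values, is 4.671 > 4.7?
False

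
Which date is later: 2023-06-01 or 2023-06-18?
2023-06-18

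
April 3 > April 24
False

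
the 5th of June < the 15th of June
True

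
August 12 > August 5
True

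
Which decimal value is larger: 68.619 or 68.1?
68.619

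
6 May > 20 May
False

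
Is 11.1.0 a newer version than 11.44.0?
No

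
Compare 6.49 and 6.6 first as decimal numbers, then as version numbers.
As decimals: 6.49 < 6.6. As versions: v6.49 > v6.6 (minor version 49 > 6).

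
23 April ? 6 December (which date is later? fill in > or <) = <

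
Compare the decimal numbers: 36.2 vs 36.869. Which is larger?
36.869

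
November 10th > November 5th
True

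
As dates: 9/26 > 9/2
True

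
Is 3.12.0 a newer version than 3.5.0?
Yes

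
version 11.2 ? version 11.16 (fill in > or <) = <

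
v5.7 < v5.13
True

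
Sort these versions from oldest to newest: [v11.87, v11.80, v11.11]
[v11.11, v11.80, v11.87]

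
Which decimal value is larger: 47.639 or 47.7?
47.7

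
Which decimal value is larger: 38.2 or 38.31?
38.31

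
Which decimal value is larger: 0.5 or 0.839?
0.839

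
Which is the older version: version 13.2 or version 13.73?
version 13.2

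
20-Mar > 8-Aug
False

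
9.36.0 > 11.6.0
False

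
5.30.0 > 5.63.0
False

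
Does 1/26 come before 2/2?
Yes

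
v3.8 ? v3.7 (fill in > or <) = >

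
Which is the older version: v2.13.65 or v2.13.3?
v2.13.3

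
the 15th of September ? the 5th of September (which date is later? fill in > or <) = >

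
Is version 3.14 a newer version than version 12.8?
No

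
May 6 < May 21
True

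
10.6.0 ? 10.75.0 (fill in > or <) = <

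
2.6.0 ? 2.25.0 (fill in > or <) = <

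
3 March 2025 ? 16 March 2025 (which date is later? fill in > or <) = <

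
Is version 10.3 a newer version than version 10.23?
No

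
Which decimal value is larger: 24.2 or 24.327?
24.327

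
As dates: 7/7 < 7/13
True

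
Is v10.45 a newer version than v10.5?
Yes. Version numbers are compared segment by segment as integers, not as decimals: minor version 45 > 5, so v10.45 > v10.5 (even though the decimal 10.45 < 10.5).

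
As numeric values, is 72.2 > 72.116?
True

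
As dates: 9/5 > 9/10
False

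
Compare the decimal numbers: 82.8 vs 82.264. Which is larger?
82.8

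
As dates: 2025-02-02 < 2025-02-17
True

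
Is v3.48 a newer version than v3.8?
Yes. Version numbers are compared segment by segment as integers, not as decimals: minor version 48 > 8, so v3.48 > v3.8 (even though the decimal 3.48 < 3.8).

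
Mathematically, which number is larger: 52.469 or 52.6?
52.6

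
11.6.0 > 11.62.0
False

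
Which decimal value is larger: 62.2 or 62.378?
62.378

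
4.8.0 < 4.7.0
False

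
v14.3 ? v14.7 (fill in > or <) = <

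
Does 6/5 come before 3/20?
No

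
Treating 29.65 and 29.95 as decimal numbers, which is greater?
29.95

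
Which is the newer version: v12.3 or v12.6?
v12.6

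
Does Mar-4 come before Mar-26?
Yes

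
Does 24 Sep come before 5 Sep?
No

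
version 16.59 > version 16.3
True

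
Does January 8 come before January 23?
Yes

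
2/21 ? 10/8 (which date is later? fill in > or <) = <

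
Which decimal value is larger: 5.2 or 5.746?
5.746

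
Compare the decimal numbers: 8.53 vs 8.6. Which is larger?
8.6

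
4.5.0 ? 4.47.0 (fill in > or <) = <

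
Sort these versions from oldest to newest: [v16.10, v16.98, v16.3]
[v16.3, v16.10, v16.98]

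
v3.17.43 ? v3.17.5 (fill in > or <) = >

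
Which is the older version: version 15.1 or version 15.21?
version 15.1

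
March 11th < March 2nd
False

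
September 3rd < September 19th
True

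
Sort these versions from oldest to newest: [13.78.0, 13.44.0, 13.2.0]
[13.2.0, 13.44.0, 13.78.0]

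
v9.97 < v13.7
True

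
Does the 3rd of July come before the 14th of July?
Yes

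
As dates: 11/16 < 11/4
False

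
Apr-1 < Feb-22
False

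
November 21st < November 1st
False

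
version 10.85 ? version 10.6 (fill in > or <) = >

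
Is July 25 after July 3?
Yes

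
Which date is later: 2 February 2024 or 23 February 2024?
23 February 2024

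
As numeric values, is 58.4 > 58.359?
True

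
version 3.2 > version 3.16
False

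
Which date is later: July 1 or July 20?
July 20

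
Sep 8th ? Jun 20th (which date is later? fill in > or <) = >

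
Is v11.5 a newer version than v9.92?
Yes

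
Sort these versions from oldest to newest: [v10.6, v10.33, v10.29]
[v10.6, v10.29, v10.33]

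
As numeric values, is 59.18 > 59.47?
False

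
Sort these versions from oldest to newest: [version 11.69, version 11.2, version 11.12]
[version 11.2, version 11.12, version 11.69]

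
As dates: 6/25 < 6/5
False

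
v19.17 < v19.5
False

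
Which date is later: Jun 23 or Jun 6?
Jun 23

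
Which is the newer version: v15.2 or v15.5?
v15.5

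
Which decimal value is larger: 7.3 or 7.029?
7.3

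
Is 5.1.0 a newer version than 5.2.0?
No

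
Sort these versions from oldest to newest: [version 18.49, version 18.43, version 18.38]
[version 18.38, version 18.43, version 18.49]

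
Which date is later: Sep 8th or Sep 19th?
Sep 19th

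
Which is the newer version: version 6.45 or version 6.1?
version 6.45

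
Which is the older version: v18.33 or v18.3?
v18.3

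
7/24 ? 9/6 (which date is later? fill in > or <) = <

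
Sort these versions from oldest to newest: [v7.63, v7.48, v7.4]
[v7.4, v7.48, v7.63]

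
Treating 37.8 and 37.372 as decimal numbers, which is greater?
37.8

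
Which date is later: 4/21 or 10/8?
10/8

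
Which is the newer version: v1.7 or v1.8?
v1.8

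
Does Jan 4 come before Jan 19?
Yes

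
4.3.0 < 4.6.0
True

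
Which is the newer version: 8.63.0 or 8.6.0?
8.63.0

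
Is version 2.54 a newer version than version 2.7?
Yes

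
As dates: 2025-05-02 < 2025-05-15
True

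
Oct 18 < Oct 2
False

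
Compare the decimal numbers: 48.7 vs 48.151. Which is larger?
48.7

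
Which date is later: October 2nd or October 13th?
October 13th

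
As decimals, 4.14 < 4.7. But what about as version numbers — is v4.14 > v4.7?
True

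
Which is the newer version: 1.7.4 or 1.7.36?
1.7.36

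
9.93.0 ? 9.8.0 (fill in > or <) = >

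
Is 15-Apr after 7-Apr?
Yes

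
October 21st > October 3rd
True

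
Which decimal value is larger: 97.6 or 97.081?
97.6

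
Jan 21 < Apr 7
True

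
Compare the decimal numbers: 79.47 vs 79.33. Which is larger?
79.47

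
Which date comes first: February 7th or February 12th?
February 7th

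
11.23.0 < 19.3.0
True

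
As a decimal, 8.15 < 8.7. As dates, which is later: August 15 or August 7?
August 15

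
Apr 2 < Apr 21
True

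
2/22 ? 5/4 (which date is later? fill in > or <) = <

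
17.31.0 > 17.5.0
True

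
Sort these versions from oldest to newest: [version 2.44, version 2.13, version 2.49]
[version 2.13, version 2.44, version 2.49]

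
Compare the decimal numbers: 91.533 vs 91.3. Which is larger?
91.533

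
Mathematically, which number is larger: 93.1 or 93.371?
93.371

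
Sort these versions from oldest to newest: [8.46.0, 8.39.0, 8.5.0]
[8.5.0, 8.39.0, 8.46.0]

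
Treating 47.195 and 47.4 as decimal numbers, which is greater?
47.4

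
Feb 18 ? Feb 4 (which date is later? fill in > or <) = >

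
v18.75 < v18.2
False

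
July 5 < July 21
True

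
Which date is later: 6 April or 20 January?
6 April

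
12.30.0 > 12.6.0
True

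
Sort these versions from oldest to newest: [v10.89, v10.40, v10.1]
[v10.1, v10.40, v10.89]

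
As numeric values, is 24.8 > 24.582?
True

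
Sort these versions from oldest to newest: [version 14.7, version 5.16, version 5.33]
[version 5.16, version 5.33, version 14.7]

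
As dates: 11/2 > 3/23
True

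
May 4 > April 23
True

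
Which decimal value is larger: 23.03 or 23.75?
23.75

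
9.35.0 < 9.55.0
True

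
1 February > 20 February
False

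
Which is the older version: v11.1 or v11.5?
v11.1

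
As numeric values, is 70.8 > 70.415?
True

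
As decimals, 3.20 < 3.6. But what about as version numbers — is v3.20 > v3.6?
True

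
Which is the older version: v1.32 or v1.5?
v1.5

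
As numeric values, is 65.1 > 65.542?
False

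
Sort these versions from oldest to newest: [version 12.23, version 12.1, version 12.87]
[version 12.1, version 12.23, version 12.87]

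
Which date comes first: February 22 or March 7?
February 22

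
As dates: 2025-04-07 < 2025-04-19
True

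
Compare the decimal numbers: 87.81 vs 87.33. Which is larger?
87.81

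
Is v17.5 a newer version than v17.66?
No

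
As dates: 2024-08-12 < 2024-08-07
False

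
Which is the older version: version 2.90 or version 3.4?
version 2.90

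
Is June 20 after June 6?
Yes. Day 20 comes after day 6 in June — this is a date comparison, not a decimal one (the decimal 6.20 would be smaller than 6.6).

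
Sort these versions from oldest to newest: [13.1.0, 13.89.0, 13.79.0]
[13.1.0, 13.79.0, 13.89.0]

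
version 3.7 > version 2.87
True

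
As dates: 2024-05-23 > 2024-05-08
True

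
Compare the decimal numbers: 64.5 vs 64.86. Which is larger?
64.86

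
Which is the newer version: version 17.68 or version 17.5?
version 17.68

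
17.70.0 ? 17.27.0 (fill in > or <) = >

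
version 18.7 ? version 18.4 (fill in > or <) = >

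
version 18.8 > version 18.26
False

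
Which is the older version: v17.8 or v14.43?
v14.43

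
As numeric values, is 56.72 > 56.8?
False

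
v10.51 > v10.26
True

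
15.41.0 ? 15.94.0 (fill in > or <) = <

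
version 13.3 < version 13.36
True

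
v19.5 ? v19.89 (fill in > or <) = <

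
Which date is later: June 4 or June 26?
June 26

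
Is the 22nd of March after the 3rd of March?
Yes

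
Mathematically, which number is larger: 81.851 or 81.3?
81.851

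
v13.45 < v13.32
False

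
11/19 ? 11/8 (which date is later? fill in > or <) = >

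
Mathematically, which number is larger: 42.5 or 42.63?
42.63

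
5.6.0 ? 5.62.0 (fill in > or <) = <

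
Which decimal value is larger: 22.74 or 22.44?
22.74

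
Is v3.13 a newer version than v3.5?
Yes. Version numbers are compared segment by segment as integers, not as decimals: minor version 13 > 5, so v3.13 > v3.5 (even though the decimal 3.13 < 3.5).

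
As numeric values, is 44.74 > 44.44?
True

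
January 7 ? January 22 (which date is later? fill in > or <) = <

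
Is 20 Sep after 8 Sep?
Yes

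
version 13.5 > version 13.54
False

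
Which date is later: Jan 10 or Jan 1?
Jan 10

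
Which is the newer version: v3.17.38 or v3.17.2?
v3.17.38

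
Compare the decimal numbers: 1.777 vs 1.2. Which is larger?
1.777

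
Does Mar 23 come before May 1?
Yes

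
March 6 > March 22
False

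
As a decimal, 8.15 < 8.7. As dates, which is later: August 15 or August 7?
August 15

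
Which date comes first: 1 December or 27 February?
27 February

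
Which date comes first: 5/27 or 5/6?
5/6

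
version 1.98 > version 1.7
True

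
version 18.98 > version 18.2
True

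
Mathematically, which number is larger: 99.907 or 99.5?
99.907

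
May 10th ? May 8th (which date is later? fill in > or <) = >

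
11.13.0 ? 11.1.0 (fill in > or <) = >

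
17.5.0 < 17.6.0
True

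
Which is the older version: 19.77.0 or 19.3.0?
19.3.0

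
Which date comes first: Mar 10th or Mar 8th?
Mar 8th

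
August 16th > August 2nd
True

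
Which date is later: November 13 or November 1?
November 13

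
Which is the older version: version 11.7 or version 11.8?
version 11.7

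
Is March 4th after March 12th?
No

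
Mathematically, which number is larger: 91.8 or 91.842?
91.842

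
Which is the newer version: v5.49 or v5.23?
v5.49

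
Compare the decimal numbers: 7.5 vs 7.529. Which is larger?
7.529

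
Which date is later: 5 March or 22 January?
5 March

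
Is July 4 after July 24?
No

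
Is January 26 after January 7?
Yes. Day 26 comes after day 7 in January — this is a date comparison, not a decimal one (the decimal 1.26 would be smaller than 1.7).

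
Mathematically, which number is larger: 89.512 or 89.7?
89.7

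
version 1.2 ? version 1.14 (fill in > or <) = <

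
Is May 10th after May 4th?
Yes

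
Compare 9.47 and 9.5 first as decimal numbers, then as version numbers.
As decimals: 9.47 < 9.5. As versions: v9.47 > v9.5 (minor version 47 > 5).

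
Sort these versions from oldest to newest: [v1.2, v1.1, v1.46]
[v1.1, v1.2, v1.46]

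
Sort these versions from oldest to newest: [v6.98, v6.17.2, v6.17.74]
[v6.17.2, v6.17.74, v6.98]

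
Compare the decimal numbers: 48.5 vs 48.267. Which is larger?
48.5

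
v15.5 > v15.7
False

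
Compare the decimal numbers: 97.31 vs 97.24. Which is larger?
97.31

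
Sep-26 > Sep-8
True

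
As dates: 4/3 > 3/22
True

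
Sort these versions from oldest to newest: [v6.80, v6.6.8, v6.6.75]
[v6.6.8, v6.6.75, v6.80]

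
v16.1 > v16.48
False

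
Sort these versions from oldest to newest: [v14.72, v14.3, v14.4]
[v14.3, v14.4, v14.72]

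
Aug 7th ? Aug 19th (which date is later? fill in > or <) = <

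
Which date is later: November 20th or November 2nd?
November 20th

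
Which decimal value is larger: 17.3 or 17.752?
17.752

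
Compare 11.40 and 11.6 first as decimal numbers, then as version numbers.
As decimals: 11.40 < 11.6. As versions: v11.40 > v11.6 (minor version 40 > 6).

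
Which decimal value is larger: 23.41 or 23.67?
23.67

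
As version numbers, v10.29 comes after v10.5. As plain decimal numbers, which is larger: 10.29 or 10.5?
10.5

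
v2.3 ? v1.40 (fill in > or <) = >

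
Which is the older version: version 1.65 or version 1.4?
version 1.4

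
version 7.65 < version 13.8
True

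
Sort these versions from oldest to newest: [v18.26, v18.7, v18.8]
[v18.7, v18.8, v18.26]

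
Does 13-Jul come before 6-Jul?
No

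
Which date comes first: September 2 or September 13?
September 2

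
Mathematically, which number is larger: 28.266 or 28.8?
28.8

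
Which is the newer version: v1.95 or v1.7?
v1.95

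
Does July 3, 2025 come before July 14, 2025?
Yes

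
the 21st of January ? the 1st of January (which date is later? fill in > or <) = >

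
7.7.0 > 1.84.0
True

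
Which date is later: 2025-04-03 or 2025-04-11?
2025-04-11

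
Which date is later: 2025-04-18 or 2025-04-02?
2025-04-18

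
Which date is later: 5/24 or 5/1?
5/24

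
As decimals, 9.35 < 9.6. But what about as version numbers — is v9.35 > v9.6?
True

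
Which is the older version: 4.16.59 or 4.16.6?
4.16.6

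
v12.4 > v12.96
False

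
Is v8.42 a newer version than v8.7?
Yes. Version numbers are compared segment by segment as integers, not as decimals: minor version 42 > 7, so v8.42 > v8.7 (even though the decimal 8.42 < 8.7).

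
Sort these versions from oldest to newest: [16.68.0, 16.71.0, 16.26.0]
[16.26.0, 16.68.0, 16.71.0]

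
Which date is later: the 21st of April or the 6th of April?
the 21st of April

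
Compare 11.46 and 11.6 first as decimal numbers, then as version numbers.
As decimals: 11.46 < 11.6. As versions: v11.46 > v11.6 (minor version 46 > 6).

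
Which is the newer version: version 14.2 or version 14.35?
version 14.35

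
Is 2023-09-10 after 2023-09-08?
Yes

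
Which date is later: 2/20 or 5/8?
5/8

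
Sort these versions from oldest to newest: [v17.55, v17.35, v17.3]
[v17.3, v17.35, v17.55]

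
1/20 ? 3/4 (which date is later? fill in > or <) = <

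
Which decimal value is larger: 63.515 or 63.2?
63.515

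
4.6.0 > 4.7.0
False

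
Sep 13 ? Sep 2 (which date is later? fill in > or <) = >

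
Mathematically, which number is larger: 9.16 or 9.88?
9.88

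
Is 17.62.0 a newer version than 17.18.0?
Yes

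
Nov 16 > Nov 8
True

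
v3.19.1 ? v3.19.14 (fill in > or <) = <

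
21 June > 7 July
False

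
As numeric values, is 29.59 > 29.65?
False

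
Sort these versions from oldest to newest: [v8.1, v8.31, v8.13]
[v8.1, v8.13, v8.31]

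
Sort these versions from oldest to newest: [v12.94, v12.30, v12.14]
[v12.14, v12.30, v12.94]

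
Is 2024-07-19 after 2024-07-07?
Yes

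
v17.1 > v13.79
True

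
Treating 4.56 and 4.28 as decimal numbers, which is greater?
4.56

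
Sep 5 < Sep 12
True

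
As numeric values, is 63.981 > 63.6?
True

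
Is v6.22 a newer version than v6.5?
Yes. Version numbers are compared segment by segment as integers, not as decimals: minor version 22 > 5, so v6.22 > v6.5 (even though the decimal 6.22 < 6.5).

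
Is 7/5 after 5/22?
Yes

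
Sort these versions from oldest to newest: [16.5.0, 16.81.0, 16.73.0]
[16.5.0, 16.73.0, 16.81.0]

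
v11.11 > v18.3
False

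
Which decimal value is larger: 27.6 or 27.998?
27.998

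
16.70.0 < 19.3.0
True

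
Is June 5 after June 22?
No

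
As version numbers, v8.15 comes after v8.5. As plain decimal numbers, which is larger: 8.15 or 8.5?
8.5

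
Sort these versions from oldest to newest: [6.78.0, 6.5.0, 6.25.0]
[6.5.0, 6.25.0, 6.78.0]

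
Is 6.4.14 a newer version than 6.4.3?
Yes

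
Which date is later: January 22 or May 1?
May 1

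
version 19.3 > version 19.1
True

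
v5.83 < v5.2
False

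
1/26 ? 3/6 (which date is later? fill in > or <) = <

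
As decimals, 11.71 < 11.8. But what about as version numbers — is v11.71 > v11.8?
True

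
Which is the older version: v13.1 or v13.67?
v13.1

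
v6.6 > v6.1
True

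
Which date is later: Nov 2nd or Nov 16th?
Nov 16th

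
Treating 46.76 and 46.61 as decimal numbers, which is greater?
46.76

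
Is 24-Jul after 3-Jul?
Yes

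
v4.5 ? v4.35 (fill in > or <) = <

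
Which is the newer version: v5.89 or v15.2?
v15.2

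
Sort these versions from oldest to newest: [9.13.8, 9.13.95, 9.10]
[9.10, 9.13.8, 9.13.95]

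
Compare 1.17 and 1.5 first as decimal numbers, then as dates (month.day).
As decimals: 1.17 < 1.5. As dates: 1/17 is later than 1/5 (day 17 > day 5).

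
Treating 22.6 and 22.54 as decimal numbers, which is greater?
22.6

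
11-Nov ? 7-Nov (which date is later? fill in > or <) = >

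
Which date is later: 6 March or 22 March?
22 March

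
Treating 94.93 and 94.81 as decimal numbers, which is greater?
94.93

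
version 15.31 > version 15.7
True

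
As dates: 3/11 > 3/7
True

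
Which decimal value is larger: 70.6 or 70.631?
70.631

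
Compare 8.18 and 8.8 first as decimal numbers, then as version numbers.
As decimals: 8.18 < 8.8. As versions: v8.18 > v8.8 (minor version 18 > 8).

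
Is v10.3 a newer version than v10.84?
No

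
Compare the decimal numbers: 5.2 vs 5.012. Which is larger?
5.2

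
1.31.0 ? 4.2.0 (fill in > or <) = <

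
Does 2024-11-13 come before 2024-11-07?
No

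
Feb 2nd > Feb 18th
False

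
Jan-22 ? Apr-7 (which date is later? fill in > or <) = <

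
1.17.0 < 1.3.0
False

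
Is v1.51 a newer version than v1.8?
Yes. Version numbers are compared segment by segment as integers, not as decimals: minor version 51 > 8, so v1.51 > v1.8 (even though the decimal 1.51 < 1.8).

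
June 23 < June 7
False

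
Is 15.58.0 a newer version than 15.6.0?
Yes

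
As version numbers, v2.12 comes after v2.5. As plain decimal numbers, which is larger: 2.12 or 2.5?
2.5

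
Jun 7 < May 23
False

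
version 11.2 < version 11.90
True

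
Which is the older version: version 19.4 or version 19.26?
version 19.4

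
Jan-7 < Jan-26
True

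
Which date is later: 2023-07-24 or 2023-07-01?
2023-07-24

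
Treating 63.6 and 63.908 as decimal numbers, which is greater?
63.908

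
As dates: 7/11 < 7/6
False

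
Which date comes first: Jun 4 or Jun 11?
Jun 4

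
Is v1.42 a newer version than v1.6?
Yes. Version numbers are compared segment by segment as integers, not as decimals: minor version 42 > 6, so v1.42 > v1.6 (even though the decimal 1.42 < 1.6).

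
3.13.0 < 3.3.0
False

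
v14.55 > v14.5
True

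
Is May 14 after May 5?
Yes. Day 14 comes after day 5 in May — this is a date comparison, not a decimal one (the decimal 5.14 would be smaller than 5.5).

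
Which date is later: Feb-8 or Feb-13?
Feb-13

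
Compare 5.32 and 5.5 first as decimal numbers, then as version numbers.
As decimals: 5.32 < 5.5. As versions: v5.32 > v5.5 (minor version 32 > 5).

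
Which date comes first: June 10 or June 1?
June 1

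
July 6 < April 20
False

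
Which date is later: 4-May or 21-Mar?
4-May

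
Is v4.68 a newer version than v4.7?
Yes. Version numbers are compared segment by segment as integers, not as decimals: minor version 68 > 7, so v4.68 > v4.7 (even though the decimal 4.68 < 4.7).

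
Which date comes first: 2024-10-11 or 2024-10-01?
2024-10-01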